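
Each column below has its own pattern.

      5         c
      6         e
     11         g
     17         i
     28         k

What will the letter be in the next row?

For the letter, letters move forward 2 places in the alphabet: c, e, g, i, k → m.

m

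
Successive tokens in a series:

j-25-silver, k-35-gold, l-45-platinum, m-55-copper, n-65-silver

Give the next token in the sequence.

Letter: letters move forward 1 place in the alphabet; j, k, l, m, n → o.
Second component: +10 each step; 25, 35, 45, 55, 65 → 75.
Metal goes silver, gold, platinum, copper, silver → gold (repeats silver → gold → platinum → copper).
Putting it together: o-75-gold.

o-75-gold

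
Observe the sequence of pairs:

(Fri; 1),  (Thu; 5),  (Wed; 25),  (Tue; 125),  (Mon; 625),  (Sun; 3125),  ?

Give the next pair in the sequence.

Day: runs backward through the weekdays Mon→Sun, so Fri, Thu, Wed, Tue, Mon, Sun → Sat.
Second coordinate: ×5 each step; 1, 5, 25, 125, 625, 3125 → 15625.
Putting it together: (Sat; 15625).

(Sat; 15625)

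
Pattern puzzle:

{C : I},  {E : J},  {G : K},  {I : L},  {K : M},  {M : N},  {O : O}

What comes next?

{Q : P}

First letter — letters move forward 2 places in the alphabet: C, E, G, I, K, M, O → Q.
Second letter goes I, J, K, L, M, N, O → P (letters move forward 1 place in the alphabet).
So the next point is {Q : P}.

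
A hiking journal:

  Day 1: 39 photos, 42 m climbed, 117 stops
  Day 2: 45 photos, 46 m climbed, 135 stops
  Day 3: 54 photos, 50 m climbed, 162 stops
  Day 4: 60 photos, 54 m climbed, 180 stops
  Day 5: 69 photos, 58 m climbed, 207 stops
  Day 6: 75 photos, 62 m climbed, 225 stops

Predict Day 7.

84 photos, 66 m climbed, 252 stops

Photos: 39, 45, 54, 60, 69, 75 → 84 (alternating steps +6, +9, +6, +9, …).
M climbed: +4 each step, so 42, 46, 50, 54, 58, 62 → 66.
For the stops, always 3 × the photos: 117, 135, 162, 180, 207, 225 → 252.
Putting it together: 84 photos, 66 m climbed, 252 stops.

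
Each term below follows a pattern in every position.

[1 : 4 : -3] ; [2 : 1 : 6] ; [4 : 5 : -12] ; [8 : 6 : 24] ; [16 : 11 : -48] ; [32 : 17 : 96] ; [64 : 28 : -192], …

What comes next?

First entry — ×2 each step: 1, 2, 4, 8, 16, 32, 64 → 128.
Second entry: each term is the sum of the two before it, so 4, 1, 5, 6, 11, 17, 28 → 45.
For the third entry, ×(-2) each step: -3, 6, -12, 24, -48, 96, -192 → 384.
Combining the parts gives [128 : 45 : 384].

[128 : 45 : 384]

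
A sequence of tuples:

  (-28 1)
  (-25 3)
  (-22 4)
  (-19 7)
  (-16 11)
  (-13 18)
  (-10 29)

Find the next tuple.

(-7 47)

First component goes -28, -25, -22, -19, -16, -13, -10 → -7 (+3 each step).
For the second component, each term is the sum of the two before it: 1, 3, 4, 7, 11, 18, 29 → 47.
Putting it together: (-7 47).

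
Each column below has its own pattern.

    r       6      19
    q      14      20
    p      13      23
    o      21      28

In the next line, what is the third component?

35

Third component — differences are 1, 3, 5, … (increasing by 2 each time): 19, 20, 23, 28 → 35.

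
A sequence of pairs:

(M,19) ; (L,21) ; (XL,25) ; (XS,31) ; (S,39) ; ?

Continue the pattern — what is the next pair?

(M,49)

Size: M, L, XL, XS, S → M (runs through clothing sizes XS→XL).
Second component goes 19, 21, 25, 31, 39 → 49 (differences are 2, 4, 6, … (increasing by 2 each time)).
Putting it together: (M,49).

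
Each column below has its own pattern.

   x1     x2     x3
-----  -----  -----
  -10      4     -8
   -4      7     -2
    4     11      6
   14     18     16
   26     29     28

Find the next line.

For the column x1, differences are 6, 8, 10, … (increasing by 2 each time): -10, -4, 4, 14, 26 → 40.
Column x2 — each term is the sum of the two before it: 4, 7, 11, 18, 29 → 47.
Column x3: always 2 more than the column x1, so -8, -2, 6, 16, 28 → 42.
So the next line is 40  47  42.

40  47  42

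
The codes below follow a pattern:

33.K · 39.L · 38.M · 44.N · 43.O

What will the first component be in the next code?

49

First component goes 33, 39, 38, 44, 43 → 49 (alternating steps +6, −1, +6, −1, …).
Letter: letters move forward 1 place in the alphabet; K, L, M, N, O → P.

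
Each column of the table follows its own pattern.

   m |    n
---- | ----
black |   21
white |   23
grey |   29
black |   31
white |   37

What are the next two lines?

grey  39; black  45

For the column m, repeats black → white → grey: black, white, grey, black, white → grey → black.
Column n: alternating steps +2, +6, +2, +6, …, so 21, 23, 29, 31, 37 → 39 → 45.
So the next two lines are grey  39 and black  45.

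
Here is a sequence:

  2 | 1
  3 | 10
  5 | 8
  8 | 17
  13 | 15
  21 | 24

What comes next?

For the first component, each term is the sum of the two before it: 2, 3, 5, 8, 13, 21 → 34.
Second component: 1, 10, 8, 17, 15, 24 → 22 (alternating steps +9, −2, +9, −2, …).
Putting it together: 34 | 22.

34 | 22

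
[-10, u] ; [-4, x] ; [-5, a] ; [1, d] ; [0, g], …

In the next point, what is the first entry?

6

First entry — alternating steps +6, −1, +6, −1, …: -10, -4, -5, 1, 0 → 6.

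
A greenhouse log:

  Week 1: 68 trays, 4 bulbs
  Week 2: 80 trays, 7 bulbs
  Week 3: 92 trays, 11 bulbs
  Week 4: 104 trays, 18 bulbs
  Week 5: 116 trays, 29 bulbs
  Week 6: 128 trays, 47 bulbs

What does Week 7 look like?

140 trays, 76 bulbs

Trays — +12 each step: 68, 80, 92, 104, 116, 128 → 140.
For the bulbs, each term is the sum of the two before it: 4, 7, 11, 18, 29, 47 → 76.
So the next row is 140 trays, 76 bulbs.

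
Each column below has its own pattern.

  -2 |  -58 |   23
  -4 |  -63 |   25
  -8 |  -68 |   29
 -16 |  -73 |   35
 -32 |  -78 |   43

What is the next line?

For the first component, ×2 each step: -2, -4, -8, -16, -32 → -64.
Second component: −5 each step, so -58, -63, -68, -73, -78 → -83.
Third component: differences are 2, 4, 6, … (increasing by 2 each time), so 23, 25, 29, 35, 43 → 53.
Putting it together: -64  -83  53.

-64  -83  53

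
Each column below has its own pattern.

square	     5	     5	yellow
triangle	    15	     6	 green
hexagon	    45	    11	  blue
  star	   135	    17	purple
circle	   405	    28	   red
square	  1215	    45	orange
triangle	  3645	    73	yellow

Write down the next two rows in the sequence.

For the shape, repeats square → triangle → hexagon → star → circle: square, triangle, hexagon, star, circle, square, triangle → hexagon → star.
Second component: ×3 each step, so 5, 15, 45, 135, 405, 1215, 3645 → 10935 → 32805.
Third component: each term is the sum of the two before it, so 5, 6, 11, 17, 28, 45, 73 → 118 → 191.
Colour: repeats yellow → green → blue → purple → red → orange; yellow, green, blue, purple, red, orange, yellow → green → blue.
So the next two rows are hexagon  10935  118  green and star  32805  191  blue.

hexagon  10935  118  green; star  32805  191  blue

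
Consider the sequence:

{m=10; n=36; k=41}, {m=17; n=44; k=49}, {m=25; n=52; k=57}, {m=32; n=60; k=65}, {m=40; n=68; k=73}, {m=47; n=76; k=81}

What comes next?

{m=55; n=84; k=89}

For the m, alternating steps +7, +8, +7, +8, …: 10, 17, 25, 32, 40, 47 → 55.
For the n, +8 each step: 36, 44, 52, 60, 68, 76 → 84.
K goes 41, 49, 57, 65, 73, 81 → 89 (always 5 more than the n).
So the next tuple is {m=55; n=84; k=89}.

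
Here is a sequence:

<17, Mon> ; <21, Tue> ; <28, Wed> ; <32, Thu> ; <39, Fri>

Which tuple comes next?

<43, Sat>

First slot — alternating steps +4, +7, +4, +7, …: 17, 21, 28, 32, 39 → 43.
For the day, runs through the weekdays Mon→Sun: Mon, Tue, Wed, Thu, Fri → Sat.
Putting it together: <43, Sat>.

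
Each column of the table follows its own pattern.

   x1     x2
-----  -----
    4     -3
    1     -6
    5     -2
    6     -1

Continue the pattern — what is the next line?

Column x1 goes 4, 1, 5, 6 → 11 (each term is the sum of the two before it).
Column x2 — always 7 less than the column x1: -3, -6, -2, -1 → 4.
Putting it together: 11  4.

11  4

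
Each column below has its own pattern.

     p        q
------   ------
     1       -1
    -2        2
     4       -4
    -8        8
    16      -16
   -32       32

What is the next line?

Column p: 1, -2, 4, -8, 16, -32 → 64 (×(-2) each step).
Column q: ×(-2) each step, so -1, 2, -4, 8, -16, 32 → -64.
Putting it together: 64  -64.

64  -64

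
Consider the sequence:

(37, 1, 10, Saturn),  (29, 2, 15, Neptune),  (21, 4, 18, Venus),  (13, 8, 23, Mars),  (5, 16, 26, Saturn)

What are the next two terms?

First entry: −8 each step, so 37, 29, 21, 13, 5 → -3 → -11.
Second entry goes 1, 2, 4, 8, 16 → 32 → 64 (×2 each step).
Third entry — alternating steps +5, +3, +5, +3, …: 10, 15, 18, 23, 26 → 31 → 34.
Planet — repeats Saturn → Neptune → Venus → Mars: Saturn, Neptune, Venus, Mars, Saturn → Neptune → Venus.
Putting the parts together: (-3, 32, 31, Neptune) and then (-11, 64, 34, Venus).

(-3, 32, 31, Neptune), (-11, 64, 34, Venus)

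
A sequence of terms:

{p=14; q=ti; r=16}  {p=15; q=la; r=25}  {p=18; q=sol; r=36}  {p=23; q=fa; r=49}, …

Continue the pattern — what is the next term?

{p=30; q=mi; r=64}

P: 14, 15, 18, 23 → 30 (differences are 1, 3, 5, … (increasing by 2 each time)).
Q: runs backward through the solfège scale do→ti; ti, la, sol, fa → mi.
R: 16, 25, 36, 49 → 64 (perfect squares: 4², 5², 6², …).
So the next term is {p=30; q=mi; r=64}.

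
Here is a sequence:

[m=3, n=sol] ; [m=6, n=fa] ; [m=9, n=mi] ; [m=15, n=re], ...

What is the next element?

[m=24, n=do]

For the m, each term is the sum of the two before it: 3, 6, 9, 15 → 24.
For the n, runs backward through the solfège scale do→ti: sol, fa, mi, re → do.
Combining the parts gives [m=24, n=do].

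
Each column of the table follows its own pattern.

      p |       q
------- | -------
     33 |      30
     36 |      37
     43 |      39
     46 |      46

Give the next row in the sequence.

53  48

Column p — alternating steps +3, +7, +3, +7, …: 33, 36, 43, 46 → 53.
Column q goes 30, 37, 39, 46 → 48 (alternating steps +7, +2, +7, +2, …).
Putting it together: 53  48.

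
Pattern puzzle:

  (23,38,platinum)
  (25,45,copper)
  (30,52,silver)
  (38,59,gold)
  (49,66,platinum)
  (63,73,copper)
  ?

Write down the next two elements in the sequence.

First component: 23, 25, 30, 38, 49, 63 → 80 → 100 (differences are 2, 5, 8, … (increasing by 3 each time)).
Second component: +7 each step, so 38, 45, 52, 59, 66, 73 → 80 → 87.
For the metal, repeats platinum → copper → silver → gold: platinum, copper, silver, gold, platinum, copper → silver → gold.
So the next two elements are (80,80,silver) and (100,87,gold).

(80,80,silver), (100,87,gold)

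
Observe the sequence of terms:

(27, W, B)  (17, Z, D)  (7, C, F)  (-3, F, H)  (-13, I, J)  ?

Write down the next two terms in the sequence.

First value: −10 each step, so 27, 17, 7, -3, -13 → -23 → -33.
First letter: letters move forward 3 places in the alphabet, wrapping Z→A, so W, Z, C, F, I → L → O.
Second letter goes B, D, F, H, J → L → N (letters move forward 2 places in the alphabet).
So the next two terms are (-23, L, L) and (-33, O, N).

(-23, L, L), (-33, O, N)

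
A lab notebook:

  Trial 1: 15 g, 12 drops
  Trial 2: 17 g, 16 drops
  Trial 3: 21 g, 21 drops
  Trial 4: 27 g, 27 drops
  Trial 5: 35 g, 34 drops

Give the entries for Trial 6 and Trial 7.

45 g, 42 drops; 57 g, 51 drops

G goes 15, 17, 21, 27, 35 → 45 → 57 (differences are 2, 4, 6, … (increasing by 2 each time)).
Drops — differences are 4, 5, 6, … (increasing by 1 each time): 12, 16, 21, 27, 34 → 42 → 51.
Putting the parts together: 45 g, 42 drops and then 57 g, 51 drops.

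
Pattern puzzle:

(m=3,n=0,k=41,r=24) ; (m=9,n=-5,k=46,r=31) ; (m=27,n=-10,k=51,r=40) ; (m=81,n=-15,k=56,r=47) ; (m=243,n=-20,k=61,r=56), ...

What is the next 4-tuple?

(m=729,n=-25,k=66,r=63)

M — ×3 each step: 3, 9, 27, 81, 243 → 729.
N: −5 each step, so 0, -5, -10, -15, -20 → -25.
K: 41, 46, 51, 56, 61 → 66 (+5 each step).
R: alternating steps +7, +9, +7, +9, …, so 24, 31, 40, 47, 56 → 63.
Combining the parts gives (m=729,n=-25,k=66,r=63).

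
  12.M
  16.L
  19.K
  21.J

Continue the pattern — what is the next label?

22.I

First component: differences are 4, 3, 2, … (decreasing by 1 each time); 12, 16, 19, 21 → 22.
For the letter, letters move back 1 place in the alphabet: M, L, K, J → I.
So the next label is 22.I.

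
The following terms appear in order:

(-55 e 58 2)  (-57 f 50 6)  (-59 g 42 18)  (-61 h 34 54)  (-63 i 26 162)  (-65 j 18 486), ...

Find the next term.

First coordinate: −2 each step; -55, -57, -59, -61, -63, -65 → -67.
Letter: e, f, g, h, i, j → k (letters move forward 1 place in the alphabet).
Third coordinate — −8 each step: 58, 50, 42, 34, 26, 18 → 10.
Fourth coordinate: ×3 each step; 2, 6, 18, 54, 162, 486 → 1458.
Putting it together: (-67 k 10 1458).

(-67 k 10 1458)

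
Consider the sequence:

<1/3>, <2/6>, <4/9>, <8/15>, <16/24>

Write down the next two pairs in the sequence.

<32/39>, <64/63>

First part goes 1, 2, 4, 8, 16 → 32 → 64 (×2 each step).
Second part: 3, 6, 9, 15, 24 → 39 → 63 (each term is the sum of the two before it).
Putting the parts together: <32/39> and then <64/63>.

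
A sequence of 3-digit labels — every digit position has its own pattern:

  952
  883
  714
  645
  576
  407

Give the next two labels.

338 then 269

First digit: 9, 8, 7, 6, 5, 4 → 3 → 2 (−1 each step, mod 10).
Second digit: +3 each step, mod 10, so 5, 8, 1, 4, 7, 0 → 3 → 6.
Third digit: +1 each step, mod 10; 2, 3, 4, 5, 6, 7 → 8 → 9.
So the next two labels are 338 and 269.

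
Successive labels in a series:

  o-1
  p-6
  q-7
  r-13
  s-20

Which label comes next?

t-33

Letter: letters move forward 1 place in the alphabet, so o, p, q, r, s → t.
Second component: 1, 6, 7, 13, 20 → 33 (each term is the sum of the two before it).
Combining the parts gives t-33.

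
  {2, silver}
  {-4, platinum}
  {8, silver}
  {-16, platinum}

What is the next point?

First coordinate goes 2, -4, 8, -16 → 32 (×(-2) each step).
Metal: alternates silver ↔ platinum, so silver, platinum, silver, platinum → silver.
So the next point is {32, silver}.

{32, silver}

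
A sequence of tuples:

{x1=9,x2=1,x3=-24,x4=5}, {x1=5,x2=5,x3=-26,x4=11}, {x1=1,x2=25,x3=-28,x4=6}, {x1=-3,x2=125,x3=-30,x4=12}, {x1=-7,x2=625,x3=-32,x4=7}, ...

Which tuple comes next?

{x1=-11,x2=3125,x3=-34,x4=13}

X1: −4 each step; 9, 5, 1, -3, -7 → -11.
X2 goes 1, 5, 25, 125, 625 → 3125 (×5 each step).
X3: −2 each step; -24, -26, -28, -30, -32 → -34.
X4 goes 5, 11, 6, 12, 7 → 13 (alternating steps +6, −5, +6, −5, …).
Combining the parts gives {x1=-11,x2=3125,x3=-34,x4=13}.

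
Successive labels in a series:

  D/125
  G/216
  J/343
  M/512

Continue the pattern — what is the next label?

P/729

Letter: letters move forward 3 places in the alphabet; D, G, J, M → P.
Second component: 125, 216, 343, 512 → 729 (perfect cubes: 5³, 6³, 7³, …).
Combining the parts gives P/729.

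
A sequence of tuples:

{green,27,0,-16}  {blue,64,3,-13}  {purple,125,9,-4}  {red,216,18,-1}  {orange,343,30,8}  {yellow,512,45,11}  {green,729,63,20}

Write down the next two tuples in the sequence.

Colour goes green, blue, purple, red, orange, yellow, green → blue → purple (repeats green → blue → purple → red → orange → yellow).
For the second part, perfect cubes: 3³, 4³, 5³, …: 27, 64, 125, 216, 343, 512, 729 → 1000 → 1331.
Third part goes 0, 3, 9, 18, 30, 45, 63 → 84 → 108 (differences are 3, 6, 9, … (increasing by 3 each time)).
Fourth part: alternating steps +3, +9, +3, +9, …, so -16, -13, -4, -1, 8, 11, 20 → 23 → 32.
So the next two tuples are {blue,1000,84,23} and {purple,1331,108,32}.

{blue,1000,84,23}, {purple,1331,108,32}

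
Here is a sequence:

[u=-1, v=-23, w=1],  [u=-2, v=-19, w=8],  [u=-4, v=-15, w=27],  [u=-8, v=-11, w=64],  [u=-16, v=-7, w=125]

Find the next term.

U goes -1, -2, -4, -8, -16 → -32 (×2 each step).
For the v, +4 each step: -23, -19, -15, -11, -7 → -3.
W goes 1, 8, 27, 64, 125 → 216 (perfect cubes: 1³, 2³, 3³, …).
Combining the parts gives [u=-32, v=-3, w=216].

[u=-32, v=-3, w=216]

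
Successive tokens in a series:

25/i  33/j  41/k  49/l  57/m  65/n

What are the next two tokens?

First component: 25, 33, 41, 49, 57, 65 → 73 → 81 (+8 each step).
Letter: letters move forward 1 place in the alphabet, so i, j, k, l, m, n → o → p.
Putting the parts together: 73/o and then 81/p.

73/o then 81/p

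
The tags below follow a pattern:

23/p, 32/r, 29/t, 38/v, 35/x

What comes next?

First component: 23, 32, 29, 38, 35 → 44 (alternating steps +9, −3, +9, −3, …).
Letter — letters move forward 2 places in the alphabet: p, r, t, v, x → z.
Combining the parts gives 44/z.

44/z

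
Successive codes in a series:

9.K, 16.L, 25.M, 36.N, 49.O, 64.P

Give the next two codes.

First component: perfect squares: 3², 4², 5², …, so 9, 16, 25, 36, 49, 64 → 81 → 100.
Letter — letters move forward 1 place in the alphabet: K, L, M, N, O, P → Q → R.
So the next two codes are 81.Q and 100.R.

81.Q then 100.R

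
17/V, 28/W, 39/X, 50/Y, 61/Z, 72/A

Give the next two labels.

For the first component, +11 each step: 17, 28, 39, 50, 61, 72 → 83 → 94.
Letter: letters move forward 1 place in the alphabet, wrapping Z→A; V, W, X, Y, Z, A → B → C.
Putting the parts together: 83/B and then 94/C.

83/B then 94/C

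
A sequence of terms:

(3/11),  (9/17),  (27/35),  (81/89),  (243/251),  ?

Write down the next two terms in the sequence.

First value — ×3 each step: 3, 9, 27, 81, 243 → 729 → 2187.
Second value: 11, 17, 35, 89, 251 → 737 → 2195 (always 8 more than the first value).
Putting the parts together: (729/737) and then (2187/2195).

(729/737), (2187/2195)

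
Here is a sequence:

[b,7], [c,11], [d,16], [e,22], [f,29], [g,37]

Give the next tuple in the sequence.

[h,46]

For the letter, letters move forward 1 place in the alphabet: b, c, d, e, f, g → h.
For the second part, differences are 4, 5, 6, … (increasing by 1 each time): 7, 11, 16, 22, 29, 37 → 46.
Combining the parts gives [h,46].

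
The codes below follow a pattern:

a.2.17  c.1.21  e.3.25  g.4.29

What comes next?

For the letter, letters move forward 2 places in the alphabet: a, c, e, g → i.
Second component: each term is the sum of the two before it, so 2, 1, 3, 4 → 7.
Third component: 17, 21, 25, 29 → 33 (+4 each step).
So the next code is i.7.33.

i.7.33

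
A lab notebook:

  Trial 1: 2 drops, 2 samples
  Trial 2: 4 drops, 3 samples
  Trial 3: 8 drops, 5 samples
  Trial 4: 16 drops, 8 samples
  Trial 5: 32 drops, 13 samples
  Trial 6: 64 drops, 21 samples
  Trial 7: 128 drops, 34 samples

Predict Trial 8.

256 drops, 55 samples

Drops goes 2, 4, 8, 16, 32, 64, 128 → 256 (×2 each step).
For the samples, each term is the sum of the two before it: 2, 3, 5, 8, 13, 21, 34 → 55.
So the next row is 256 drops, 55 samples.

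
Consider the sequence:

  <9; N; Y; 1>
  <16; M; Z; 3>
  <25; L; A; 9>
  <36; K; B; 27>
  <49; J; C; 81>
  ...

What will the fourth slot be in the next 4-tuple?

For the fourth slot, ×3 each step: 1, 3, 9, 27, 81 → 243.

243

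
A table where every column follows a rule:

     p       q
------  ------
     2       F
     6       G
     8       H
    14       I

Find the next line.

Column p: each term is the sum of the two before it; 2, 6, 8, 14 → 22.
Column q — letters move forward 1 place in the alphabet: F, G, H, I → J.
Combining the parts gives 22  J.

22  J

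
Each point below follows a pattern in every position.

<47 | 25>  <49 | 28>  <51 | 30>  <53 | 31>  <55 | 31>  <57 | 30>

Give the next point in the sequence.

<59 | 28>

First component: 47, 49, 51, 53, 55, 57 → 59 (+2 each step).
Second component: differences are 3, 2, 1, … (decreasing by 1 each time), so 25, 28, 30, 31, 31, 30 → 28.
Putting it together: <59 | 28>.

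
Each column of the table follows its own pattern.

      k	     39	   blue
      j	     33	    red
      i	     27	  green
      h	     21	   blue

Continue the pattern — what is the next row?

g  15  red

Letter — letters move back 1 place in the alphabet: k, j, i, h → g.
Second component — −6 each step: 39, 33, 27, 21 → 15.
Colour: blue, red, green, blue → red (repeats blue → red → green).
So the next row is g  15  red.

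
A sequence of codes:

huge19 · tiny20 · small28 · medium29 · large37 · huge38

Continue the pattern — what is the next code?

tiny46

For the size, repeats huge → tiny → small → medium → large: huge, tiny, small, medium, large, huge → tiny.
For the second component, alternating steps +1, +8, +1, +8, …: 19, 20, 28, 29, 37, 38 → 46.
So the next code is tiny46.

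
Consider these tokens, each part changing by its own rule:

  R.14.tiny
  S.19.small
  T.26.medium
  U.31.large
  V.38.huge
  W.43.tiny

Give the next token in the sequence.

X.50.small

Letter: letters move forward 1 place in the alphabet, so R, S, T, U, V, W → X.
Second component: 14, 19, 26, 31, 38, 43 → 50 (alternating steps +5, +7, +5, +7, …).
Size: repeats tiny → small → medium → large → huge; tiny, small, medium, large, huge, tiny → small.
So the next token is X.50.small.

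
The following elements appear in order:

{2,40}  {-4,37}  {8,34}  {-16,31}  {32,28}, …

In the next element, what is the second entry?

First entry: ×(-2) each step, so 2, -4, 8, -16, 32 → -64.
Second entry: −3 each step, so 40, 37, 34, 31, 28 → 25.

25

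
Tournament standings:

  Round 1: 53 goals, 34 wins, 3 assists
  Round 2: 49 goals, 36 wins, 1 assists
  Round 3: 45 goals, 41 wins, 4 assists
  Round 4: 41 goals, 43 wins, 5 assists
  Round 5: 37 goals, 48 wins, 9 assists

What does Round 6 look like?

33 goals, 50 wins, 14 assists

For the goals, −4 each step: 53, 49, 45, 41, 37 → 33.
Wins: alternating steps +2, +5, +2, +5, …; 34, 36, 41, 43, 48 → 50.
Assists: 3, 1, 4, 5, 9 → 14 (each term is the sum of the two before it).
Putting it together: 33 goals, 50 wins, 14 assists.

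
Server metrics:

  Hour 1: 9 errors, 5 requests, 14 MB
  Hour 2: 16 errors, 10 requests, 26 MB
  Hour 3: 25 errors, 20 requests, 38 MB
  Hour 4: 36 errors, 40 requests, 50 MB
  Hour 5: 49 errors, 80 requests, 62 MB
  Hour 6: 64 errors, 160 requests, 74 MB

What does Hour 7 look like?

Errors goes 9, 16, 25, 36, 49, 64 → 81 (perfect squares: 3², 4², 5², …).
Requests — ×2 each step: 5, 10, 20, 40, 80, 160 → 320.
MB: +12 each step, so 14, 26, 38, 50, 62, 74 → 86.
Combining the parts gives 81 errors, 320 requests, 86 MB.

81 errors, 320 requests, 86 MB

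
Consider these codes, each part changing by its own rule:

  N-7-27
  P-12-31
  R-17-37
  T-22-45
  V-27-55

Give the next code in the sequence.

X-32-67

Letter goes N, P, R, T, V → X (letters move forward 2 places in the alphabet).
Second component — +5 each step: 7, 12, 17, 22, 27 → 32.
Third component goes 27, 31, 37, 45, 55 → 67 (differences are 4, 6, 8, … (increasing by 2 each time)).
So the next code is X-32-67.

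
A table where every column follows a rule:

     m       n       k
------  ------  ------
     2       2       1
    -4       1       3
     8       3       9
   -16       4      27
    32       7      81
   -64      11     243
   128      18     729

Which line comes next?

-256  29  2187

Column m — ×(-2) each step: 2, -4, 8, -16, 32, -64, 128 → -256.
Column n: 2, 1, 3, 4, 7, 11, 18 → 29 (each term is the sum of the two before it).
Column k goes 1, 3, 9, 27, 81, 243, 729 → 2187 (×3 each step).
Combining the parts gives -256  29  2187.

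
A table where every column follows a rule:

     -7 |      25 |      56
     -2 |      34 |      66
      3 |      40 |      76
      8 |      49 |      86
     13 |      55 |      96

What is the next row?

18  64  106

First component goes -7, -2, 3, 8, 13 → 18 (+5 each step).
Second component: alternating steps +9, +6, +9, +6, …; 25, 34, 40, 49, 55 → 64.
Third component: +10 each step; 56, 66, 76, 86, 96 → 106.
So the next row is 18  64  106.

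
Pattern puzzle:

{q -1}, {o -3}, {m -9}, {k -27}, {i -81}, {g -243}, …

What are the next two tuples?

Letter: q, o, m, k, i, g → e → c (letters move back 2 places in the alphabet).
Second component — ×3 each step: -1, -3, -9, -27, -81, -243 → -729 → -2187.
So the next two tuples are {e -729} and {c -2187}.

{e -729}, {c -2187}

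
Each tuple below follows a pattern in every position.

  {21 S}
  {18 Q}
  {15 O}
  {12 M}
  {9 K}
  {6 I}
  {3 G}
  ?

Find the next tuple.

{0 E}

First entry: −3 each step; 21, 18, 15, 12, 9, 6, 3 → 0.
Letter: letters move back 2 places in the alphabet, so S, Q, O, M, K, I, G → E.
Combining the parts gives {0 E}.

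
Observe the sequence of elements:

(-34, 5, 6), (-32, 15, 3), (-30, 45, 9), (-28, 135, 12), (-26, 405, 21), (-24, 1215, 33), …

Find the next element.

(-22, 3645, 54)

First component — +2 each step: -34, -32, -30, -28, -26, -24 → -22.
Second component goes 5, 15, 45, 135, 405, 1215 → 3645 (×3 each step).
For the third component, each term is the sum of the two before it: 6, 3, 9, 12, 21, 33 → 54.
Putting it together: (-22, 3645, 54).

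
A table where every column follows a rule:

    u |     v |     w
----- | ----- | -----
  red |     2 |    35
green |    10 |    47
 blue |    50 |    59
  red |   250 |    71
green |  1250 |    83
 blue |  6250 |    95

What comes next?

red  31250  107

Column u: repeats red → green → blue, so red, green, blue, red, green, blue → red.
Column v — ×5 each step: 2, 10, 50, 250, 1250, 6250 → 31250.
Column w: 35, 47, 59, 71, 83, 95 → 107 (+12 each step).
Putting it together: red  31250  107.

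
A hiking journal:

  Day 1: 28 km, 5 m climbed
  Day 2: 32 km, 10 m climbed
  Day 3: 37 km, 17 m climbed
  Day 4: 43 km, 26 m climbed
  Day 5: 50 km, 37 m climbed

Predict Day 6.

Km goes 28, 32, 37, 43, 50 → 58 (differences are 4, 5, 6, … (increasing by 1 each time)).
M climbed: differences are 5, 7, 9, … (increasing by 2 each time), so 5, 10, 17, 26, 37 → 50.
Putting it together: 58 km, 50 m climbed.

58 km, 50 m climbed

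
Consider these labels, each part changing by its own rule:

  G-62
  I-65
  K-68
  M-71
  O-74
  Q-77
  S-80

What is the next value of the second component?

Second component goes 62, 65, 68, 71, 74, 77, 80 → 83 (+3 each step).

83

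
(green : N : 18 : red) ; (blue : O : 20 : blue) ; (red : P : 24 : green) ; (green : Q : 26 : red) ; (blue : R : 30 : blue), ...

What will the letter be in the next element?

Letter — letters move forward 1 place in the alphabet: N, O, P, Q, R → S.

S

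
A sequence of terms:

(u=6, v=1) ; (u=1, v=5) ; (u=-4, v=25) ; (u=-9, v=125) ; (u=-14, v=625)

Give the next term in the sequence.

U goes 6, 1, -4, -9, -14 → -19 (−5 each step).
V goes 1, 5, 25, 125, 625 → 3125 (×5 each step).
So the next term is (u=-19, v=3125).

(u=-19, v=3125)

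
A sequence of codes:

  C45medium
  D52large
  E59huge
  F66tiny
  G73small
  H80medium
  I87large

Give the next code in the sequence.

J94huge

Letter: C, D, E, F, G, H, I → J (letters move forward 1 place in the alphabet).
Second component: 45, 52, 59, 66, 73, 80, 87 → 94 (+7 each step).
Size: medium, large, huge, tiny, small, medium, large → huge (repeats medium → large → huge → tiny → small).
Combining the parts gives J94huge.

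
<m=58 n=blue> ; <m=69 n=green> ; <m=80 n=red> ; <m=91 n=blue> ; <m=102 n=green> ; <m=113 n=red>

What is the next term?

<m=124 n=blue>

M: +11 each step; 58, 69, 80, 91, 102, 113 → 124.
For the n, repeats blue → green → red: blue, green, red, blue, green, red → blue.
Combining the parts gives <m=124 n=blue>.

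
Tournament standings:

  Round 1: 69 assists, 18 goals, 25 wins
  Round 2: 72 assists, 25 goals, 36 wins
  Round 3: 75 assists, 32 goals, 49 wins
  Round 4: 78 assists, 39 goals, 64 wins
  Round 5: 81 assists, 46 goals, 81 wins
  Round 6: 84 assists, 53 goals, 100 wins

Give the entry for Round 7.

Assists: 69, 72, 75, 78, 81, 84 → 87 (+3 each step).
Goals: +7 each step; 18, 25, 32, 39, 46, 53 → 60.
Wins goes 25, 36, 49, 64, 81, 100 → 121 (perfect squares: 5², 6², 7², …).
So the next row is 87 assists, 60 goals, 121 wins.

87 assists, 60 goals, 121 wins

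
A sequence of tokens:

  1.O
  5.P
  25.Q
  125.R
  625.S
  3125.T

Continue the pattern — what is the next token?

15625.U

First component: ×5 each step, so 1, 5, 25, 125, 625, 3125 → 15625.
Letter: letters move forward 1 place in the alphabet; O, P, Q, R, S, T → U.
Combining the parts gives 15625.U.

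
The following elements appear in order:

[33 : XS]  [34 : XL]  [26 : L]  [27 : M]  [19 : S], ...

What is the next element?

[20 : XS]

First entry: alternating steps +1, −8, +1, −8, …, so 33, 34, 26, 27, 19 → 20.
Size — runs backward through clothing sizes XS→XL: XS, XL, L, M, S → XS.
Putting it together: [20 : XS].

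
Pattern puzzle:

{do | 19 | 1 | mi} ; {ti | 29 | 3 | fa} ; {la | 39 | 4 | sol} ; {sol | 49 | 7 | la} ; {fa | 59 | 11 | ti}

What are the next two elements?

{mi | 69 | 18 | do}, {re | 79 | 29 | re}

First note — runs backward through the solfège scale do→ti: do, ti, la, sol, fa → mi → re.
Second component: +10 each step, so 19, 29, 39, 49, 59 → 69 → 79.
Third component goes 1, 3, 4, 7, 11 → 18 → 29 (each term is the sum of the two before it).
Second note goes mi, fa, sol, la, ti → do → re (runs through the solfège scale do→ti).
Putting the parts together: {mi | 69 | 18 | do} and then {re | 79 | 29 | re}.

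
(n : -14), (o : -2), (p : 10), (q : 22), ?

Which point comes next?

(r : 34)

Letter: n, o, p, q → r (letters move forward 1 place in the alphabet).
Second slot: -14, -2, 10, 22 → 34 (+12 each step).
Putting it together: (r : 34).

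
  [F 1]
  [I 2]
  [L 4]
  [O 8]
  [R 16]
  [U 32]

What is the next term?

Letter — letters move forward 3 places in the alphabet: F, I, L, O, R, U → X.
Second component goes 1, 2, 4, 8, 16, 32 → 64 (×2 each step).
Putting it together: [X 64].

[X 64]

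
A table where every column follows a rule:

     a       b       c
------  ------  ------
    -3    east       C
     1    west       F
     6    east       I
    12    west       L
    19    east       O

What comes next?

27  west  R

Column a goes -3, 1, 6, 12, 19 → 27 (differences are 4, 5, 6, … (increasing by 1 each time)).
Column b — alternates east ↔ west: east, west, east, west, east → west.
Column c: letters move forward 3 places in the alphabet; C, F, I, L, O → R.
Combining the parts gives 27  west  R.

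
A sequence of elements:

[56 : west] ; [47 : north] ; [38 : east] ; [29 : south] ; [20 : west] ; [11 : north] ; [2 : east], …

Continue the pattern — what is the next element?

First entry: 56, 47, 38, 29, 20, 11, 2 → -7 (−9 each step).
Direction — repeats west → north → east → south: west, north, east, south, west, north, east → south.
Combining the parts gives [-7 : south].

[-7 : south]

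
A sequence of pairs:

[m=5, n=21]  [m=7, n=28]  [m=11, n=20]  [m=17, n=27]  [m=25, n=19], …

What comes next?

M: differences are 2, 4, 6, … (increasing by 2 each time), so 5, 7, 11, 17, 25 → 35.
N: alternating steps +7, −8, +7, −8, …, so 21, 28, 20, 27, 19 → 26.
So the next pair is [m=35, n=26].

[m=35, n=26]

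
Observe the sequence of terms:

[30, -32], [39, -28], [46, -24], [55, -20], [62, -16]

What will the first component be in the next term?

First component: alternating steps +9, +7, +9, +7, …, so 30, 39, 46, 55, 62 → 71.
Second component: -32, -28, -24, -20, -16 → -12 (+4 each step).

71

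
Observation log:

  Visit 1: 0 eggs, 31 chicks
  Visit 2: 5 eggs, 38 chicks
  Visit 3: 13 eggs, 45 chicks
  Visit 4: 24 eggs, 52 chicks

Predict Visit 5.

38 eggs, 59 chicks

For the eggs, differences are 5, 8, 11, … (increasing by 3 each time): 0, 5, 13, 24 → 38.
Chicks — +7 each step: 31, 38, 45, 52 → 59.
So the next record is 38 eggs, 59 chicks.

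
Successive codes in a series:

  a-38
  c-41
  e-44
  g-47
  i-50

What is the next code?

Letter: a, c, e, g, i → k (letters move forward 2 places in the alphabet).
Second component — +3 each step: 38, 41, 44, 47, 50 → 53.
Putting it together: k-53.

k-53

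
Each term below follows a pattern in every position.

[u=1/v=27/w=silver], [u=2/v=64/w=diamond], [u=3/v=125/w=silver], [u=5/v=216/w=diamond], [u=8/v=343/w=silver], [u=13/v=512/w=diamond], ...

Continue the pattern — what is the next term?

U: 1, 2, 3, 5, 8, 13 → 21 (each term is the sum of the two before it).
V — perfect cubes: 3³, 4³, 5³, …: 27, 64, 125, 216, 343, 512 → 729.
W — alternates silver ↔ diamond: silver, diamond, silver, diamond, silver, diamond → silver.
Putting it together: [u=21/v=729/w=silver].

[u=21/v=729/w=silver]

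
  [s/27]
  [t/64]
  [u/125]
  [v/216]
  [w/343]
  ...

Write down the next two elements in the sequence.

[x/512], [y/729]

Letter — letters move forward 1 place in the alphabet: s, t, u, v, w → x → y.
For the second slot, perfect cubes: 3³, 4³, 5³, …: 27, 64, 125, 216, 343 → 512 → 729.
Putting the parts together: [x/512] and then [y/729].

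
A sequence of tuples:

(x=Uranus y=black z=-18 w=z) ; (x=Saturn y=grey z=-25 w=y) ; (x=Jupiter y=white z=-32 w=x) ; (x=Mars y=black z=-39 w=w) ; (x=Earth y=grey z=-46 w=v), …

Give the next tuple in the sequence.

(x=Venus y=white z=-53 w=u)

X: runs backward through the planets Mercury→Neptune, so Uranus, Saturn, Jupiter, Mars, Earth → Venus.
Y goes black, grey, white, black, grey → white (repeats black → grey → white).
Z — −7 each step: -18, -25, -32, -39, -46 → -53.
W — letters move back 1 place in the alphabet: z, y, x, w, v → u.
Putting it together: (x=Venus y=white z=-53 w=u).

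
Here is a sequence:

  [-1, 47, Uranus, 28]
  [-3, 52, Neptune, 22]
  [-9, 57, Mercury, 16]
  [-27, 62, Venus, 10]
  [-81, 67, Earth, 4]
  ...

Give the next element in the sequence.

First component: -1, -3, -9, -27, -81 → -243 (×3 each step).
Second component: 47, 52, 57, 62, 67 → 72 (+5 each step).
Planet: runs through the planets Mercury→Neptune; Uranus, Neptune, Mercury, Venus, Earth → Mars.
Fourth component goes 28, 22, 16, 10, 4 → -2 (−6 each step).
Putting it together: [-243, 72, Mars, -2].

[-243, 72, Mars, -2]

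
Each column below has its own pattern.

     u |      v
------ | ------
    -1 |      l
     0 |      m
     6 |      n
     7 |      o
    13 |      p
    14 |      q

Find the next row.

For the column u, alternating steps +1, +6, +1, +6, …: -1, 0, 6, 7, 13, 14 → 20.
Column v: letters move forward 1 place in the alphabet, so l, m, n, o, p, q → r.
So the next row is 20  r.

20  r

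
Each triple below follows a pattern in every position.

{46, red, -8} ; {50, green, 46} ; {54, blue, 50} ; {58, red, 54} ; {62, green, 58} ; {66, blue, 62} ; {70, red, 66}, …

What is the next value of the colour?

green

First value — +4 each step: 46, 50, 54, 58, 62, 66, 70 → 74.
Colour — repeats red → green → blue: red, green, blue, red, green, blue, red → green.
Third value — always the previous value of the first value: -8, 46, 50, 54, 58, 62, 66 → 70.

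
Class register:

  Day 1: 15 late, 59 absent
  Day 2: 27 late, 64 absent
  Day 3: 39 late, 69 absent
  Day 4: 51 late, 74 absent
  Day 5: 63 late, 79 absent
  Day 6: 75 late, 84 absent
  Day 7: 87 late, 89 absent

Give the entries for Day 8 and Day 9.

Late — +12 each step: 15, 27, 39, 51, 63, 75, 87 → 99 → 111.
Absent — +5 each step: 59, 64, 69, 74, 79, 84, 89 → 94 → 99.
So the next two lines are 99 late, 94 absent and 111 late, 99 absent.

99 late, 94 absent; 111 late, 99 absent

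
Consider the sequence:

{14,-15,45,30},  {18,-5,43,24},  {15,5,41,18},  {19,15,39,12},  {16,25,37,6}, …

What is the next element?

{20,35,35,0}

First component: 14, 18, 15, 19, 16 → 20 (alternating steps +4, −3, +4, −3, …).
For the second component, +10 each step: -15, -5, 5, 15, 25 → 35.
Third component: −2 each step, so 45, 43, 41, 39, 37 → 35.
Fourth component — −6 each step: 30, 24, 18, 12, 6 → 0.
So the next element is {20,35,35,0}.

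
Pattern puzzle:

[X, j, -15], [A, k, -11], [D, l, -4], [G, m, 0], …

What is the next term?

First letter: X, A, D, G → J (letters move forward 3 places in the alphabet, wrapping Z→A).
Second letter — letters move forward 1 place in the alphabet: j, k, l, m → n.
Third component goes -15, -11, -4, 0 → 7 (alternating steps +4, +7, +4, +7, …).
Combining the parts gives [J, n, 7].

[J, n, 7]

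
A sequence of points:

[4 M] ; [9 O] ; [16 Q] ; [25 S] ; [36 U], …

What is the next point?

First coordinate: perfect squares: 2², 3², 4², …, so 4, 9, 16, 25, 36 → 49.
Letter — letters move forward 2 places in the alphabet: M, O, Q, S, U → W.
Combining the parts gives [49 W].

[49 W]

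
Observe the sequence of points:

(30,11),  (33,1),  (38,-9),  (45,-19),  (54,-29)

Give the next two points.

First coordinate — differences are 3, 5, 7, … (increasing by 2 each time): 30, 33, 38, 45, 54 → 65 → 78.
Second coordinate: −10 each step, so 11, 1, -9, -19, -29 → -39 → -49.
Putting the parts together: (65,-39) and then (78,-49).

(65,-39), (78,-49)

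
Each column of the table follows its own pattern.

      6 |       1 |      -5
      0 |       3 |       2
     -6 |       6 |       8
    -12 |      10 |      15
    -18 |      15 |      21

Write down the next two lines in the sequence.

-24  21  28; -30  28  34

First component goes 6, 0, -6, -12, -18 → -24 → -30 (−6 each step).
Second component — differences are 2, 3, 4, … (increasing by 1 each time): 1, 3, 6, 10, 15 → 21 → 28.
Third component — alternating steps +7, +6, +7, +6, …: -5, 2, 8, 15, 21 → 28 → 34.
Putting the parts together: -24  21  28 and then -30  28  34.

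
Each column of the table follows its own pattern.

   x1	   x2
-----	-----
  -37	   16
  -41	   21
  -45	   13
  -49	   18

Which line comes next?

Column x1: −4 each step, so -37, -41, -45, -49 → -53.
Column x2: alternating steps +5, −8, +5, −8, …; 16, 21, 13, 18 → 10.
So the next line is -53  10.

-53  10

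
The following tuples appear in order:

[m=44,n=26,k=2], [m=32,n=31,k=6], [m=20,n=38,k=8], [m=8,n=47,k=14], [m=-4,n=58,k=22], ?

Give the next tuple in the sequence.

[m=-16,n=71,k=36]

M: −12 each step, so 44, 32, 20, 8, -4 → -16.
N goes 26, 31, 38, 47, 58 → 71 (differences are 5, 7, 9, … (increasing by 2 each time)).
K goes 2, 6, 8, 14, 22 → 36 (each term is the sum of the two before it).
So the next tuple is [m=-16,n=71,k=36].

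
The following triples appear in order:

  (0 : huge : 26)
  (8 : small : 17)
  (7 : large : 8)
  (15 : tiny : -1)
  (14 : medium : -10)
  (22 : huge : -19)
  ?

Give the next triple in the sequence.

First component: alternating steps +8, −1, +8, −1, …; 0, 8, 7, 15, 14, 22 → 21.
Size — repeats huge → small → large → tiny → medium: huge, small, large, tiny, medium, huge → small.
Third component goes 26, 17, 8, -1, -10, -19 → -28 (−9 each step).
Combining the parts gives (21 : small : -28).

(21 : small : -28)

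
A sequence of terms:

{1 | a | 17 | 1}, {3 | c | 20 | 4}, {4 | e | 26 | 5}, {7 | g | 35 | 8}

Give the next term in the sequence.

For the first value, each term is the sum of the two before it: 1, 3, 4, 7 → 11.
Letter: letters move forward 2 places in the alphabet; a, c, e, g → i.
For the third value, differences are 3, 6, 9, … (increasing by 3 each time): 17, 20, 26, 35 → 47.
Fourth value goes 1, 4, 5, 8 → 9 (alternating steps +3, +1, +3, +1, …).
So the next term is {11 | i | 47 | 9}.

{11 | i | 47 | 9}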